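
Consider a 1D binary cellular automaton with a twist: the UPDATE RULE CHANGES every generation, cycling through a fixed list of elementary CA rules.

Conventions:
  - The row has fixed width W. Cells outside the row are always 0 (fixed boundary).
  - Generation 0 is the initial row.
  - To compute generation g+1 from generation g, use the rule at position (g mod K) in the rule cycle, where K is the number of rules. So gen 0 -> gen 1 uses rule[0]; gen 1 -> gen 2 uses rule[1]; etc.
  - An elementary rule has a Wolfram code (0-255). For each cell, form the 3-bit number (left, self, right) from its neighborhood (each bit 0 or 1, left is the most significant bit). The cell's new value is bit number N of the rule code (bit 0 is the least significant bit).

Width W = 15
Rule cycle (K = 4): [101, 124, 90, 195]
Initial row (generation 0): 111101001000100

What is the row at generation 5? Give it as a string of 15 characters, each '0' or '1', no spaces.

Gen 0: 111101001000100
Gen 1 (rule 101): 000111001010101
Gen 2 (rule 124): 000101101111111
Gen 3 (rule 90): 001001101000001
Gen 4 (rule 195): 110010100011110
Gen 5 (rule 101): 010011101000010

Answer: 010011101000010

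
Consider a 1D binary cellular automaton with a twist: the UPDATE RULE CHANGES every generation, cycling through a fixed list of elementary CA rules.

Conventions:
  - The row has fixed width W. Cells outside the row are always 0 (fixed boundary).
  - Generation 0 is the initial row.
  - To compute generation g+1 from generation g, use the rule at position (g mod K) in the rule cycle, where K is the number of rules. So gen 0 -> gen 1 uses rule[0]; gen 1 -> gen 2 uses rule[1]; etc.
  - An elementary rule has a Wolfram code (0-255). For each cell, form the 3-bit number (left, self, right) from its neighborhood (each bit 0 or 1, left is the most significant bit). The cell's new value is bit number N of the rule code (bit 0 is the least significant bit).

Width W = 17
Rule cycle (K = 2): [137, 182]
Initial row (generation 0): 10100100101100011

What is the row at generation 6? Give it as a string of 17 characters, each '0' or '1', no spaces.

Gen 0: 10100100101100011
Gen 1 (rule 137): 00000000001001010
Gen 2 (rule 182): 00000000011111111
Gen 3 (rule 137): 11111111011111110
Gen 4 (rule 182): 01111110101111101
Gen 5 (rule 137): 01111100001111000
Gen 6 (rule 182): 10111010010110100

Answer: 10111010010110100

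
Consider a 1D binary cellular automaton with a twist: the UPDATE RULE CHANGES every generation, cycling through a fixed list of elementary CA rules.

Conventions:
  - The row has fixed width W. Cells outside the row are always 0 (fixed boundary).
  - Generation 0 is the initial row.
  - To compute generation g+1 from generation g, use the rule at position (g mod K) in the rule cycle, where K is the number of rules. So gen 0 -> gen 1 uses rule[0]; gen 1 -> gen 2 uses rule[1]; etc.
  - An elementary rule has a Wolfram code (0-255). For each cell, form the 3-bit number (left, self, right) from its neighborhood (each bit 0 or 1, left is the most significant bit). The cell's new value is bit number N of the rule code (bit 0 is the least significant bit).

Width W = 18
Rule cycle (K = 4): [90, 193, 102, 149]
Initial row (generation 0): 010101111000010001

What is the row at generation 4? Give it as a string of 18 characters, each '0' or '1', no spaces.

Gen 0: 010101111000010001
Gen 1 (rule 90): 100001001100101010
Gen 2 (rule 193): 001100000100000000
Gen 3 (rule 102): 010100001100000000
Gen 4 (rule 149): 010111100011111111

Answer: 010111100011111111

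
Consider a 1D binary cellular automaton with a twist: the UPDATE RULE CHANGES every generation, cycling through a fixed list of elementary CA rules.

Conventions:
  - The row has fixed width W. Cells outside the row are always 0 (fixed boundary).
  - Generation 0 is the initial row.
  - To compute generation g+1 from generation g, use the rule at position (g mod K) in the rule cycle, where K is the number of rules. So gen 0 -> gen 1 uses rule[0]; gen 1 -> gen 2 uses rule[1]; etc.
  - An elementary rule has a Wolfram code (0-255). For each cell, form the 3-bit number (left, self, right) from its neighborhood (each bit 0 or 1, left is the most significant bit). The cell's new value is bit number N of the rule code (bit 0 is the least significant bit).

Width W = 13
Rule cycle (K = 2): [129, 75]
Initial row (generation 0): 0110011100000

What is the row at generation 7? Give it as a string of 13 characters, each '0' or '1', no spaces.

Gen 0: 0110011100000
Gen 1 (rule 129): 0000001001111
Gen 2 (rule 75): 1111110011001
Gen 3 (rule 129): 0111100000000
Gen 4 (rule 75): 1100101111111
Gen 5 (rule 129): 0000000111110
Gen 6 (rule 75): 1111111100010
Gen 7 (rule 129): 0111111001000

Answer: 0111111001000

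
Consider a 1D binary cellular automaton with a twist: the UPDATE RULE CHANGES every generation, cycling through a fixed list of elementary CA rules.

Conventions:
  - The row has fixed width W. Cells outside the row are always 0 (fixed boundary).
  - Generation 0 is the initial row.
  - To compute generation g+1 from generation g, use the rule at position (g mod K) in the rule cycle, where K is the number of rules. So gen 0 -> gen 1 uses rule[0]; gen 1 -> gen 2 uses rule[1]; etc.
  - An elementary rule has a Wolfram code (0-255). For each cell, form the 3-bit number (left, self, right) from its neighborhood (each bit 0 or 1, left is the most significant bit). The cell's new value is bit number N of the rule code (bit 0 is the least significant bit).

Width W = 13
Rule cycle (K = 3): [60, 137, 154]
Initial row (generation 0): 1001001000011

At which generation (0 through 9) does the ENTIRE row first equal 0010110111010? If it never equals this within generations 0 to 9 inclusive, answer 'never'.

Answer: 6

Derivation:
Gen 0: 1001001000011
Gen 1 (rule 60): 1101101100010
Gen 2 (rule 137): 1001001001000
Gen 3 (rule 154): 0110110110100
Gen 4 (rule 60): 0101101101110
Gen 5 (rule 137): 0001001001100
Gen 6 (rule 154): 0010110111010
Gen 7 (rule 60): 0011101100111
Gen 8 (rule 137): 1011001000110
Gen 9 (rule 154): 0010110101101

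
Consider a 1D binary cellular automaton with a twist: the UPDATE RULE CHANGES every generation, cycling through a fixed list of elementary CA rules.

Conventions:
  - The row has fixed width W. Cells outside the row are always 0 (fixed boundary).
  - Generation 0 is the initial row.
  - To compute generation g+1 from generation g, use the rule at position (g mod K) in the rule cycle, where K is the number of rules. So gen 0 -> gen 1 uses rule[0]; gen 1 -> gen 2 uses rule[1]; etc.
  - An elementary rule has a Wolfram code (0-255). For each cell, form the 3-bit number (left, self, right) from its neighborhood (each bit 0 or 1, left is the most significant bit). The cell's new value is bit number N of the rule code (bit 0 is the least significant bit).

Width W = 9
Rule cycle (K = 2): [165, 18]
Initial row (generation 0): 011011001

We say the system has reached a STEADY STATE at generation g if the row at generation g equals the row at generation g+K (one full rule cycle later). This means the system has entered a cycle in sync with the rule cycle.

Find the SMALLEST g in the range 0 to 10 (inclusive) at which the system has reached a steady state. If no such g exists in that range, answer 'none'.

Answer: 8

Derivation:
Gen 0: 011011001
Gen 1 (rule 165): 000100001
Gen 2 (rule 18): 001010010
Gen 3 (rule 165): 101110010
Gen 4 (rule 18): 000001101
Gen 5 (rule 165): 111100011
Gen 6 (rule 18): 000010100
Gen 7 (rule 165): 111011101
Gen 8 (rule 18): 000000000
Gen 9 (rule 165): 111111111
Gen 10 (rule 18): 000000000
Gen 11 (rule 165): 111111111
Gen 12 (rule 18): 000000000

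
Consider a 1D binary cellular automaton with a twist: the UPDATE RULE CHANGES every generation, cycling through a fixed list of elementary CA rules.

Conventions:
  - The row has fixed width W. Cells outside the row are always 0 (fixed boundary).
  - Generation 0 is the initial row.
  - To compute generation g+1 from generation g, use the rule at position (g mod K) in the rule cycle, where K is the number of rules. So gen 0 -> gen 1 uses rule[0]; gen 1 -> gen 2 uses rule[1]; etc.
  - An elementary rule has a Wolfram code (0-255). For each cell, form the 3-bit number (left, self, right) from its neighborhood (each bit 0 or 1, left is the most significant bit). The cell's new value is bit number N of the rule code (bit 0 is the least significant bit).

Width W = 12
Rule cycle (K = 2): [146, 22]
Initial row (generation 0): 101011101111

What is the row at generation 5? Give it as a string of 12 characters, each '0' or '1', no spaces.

Answer: 010000000110

Derivation:
Gen 0: 101011101111
Gen 1 (rule 146): 000001000110
Gen 2 (rule 22): 000011101001
Gen 3 (rule 146): 000101000110
Gen 4 (rule 22): 001101101001
Gen 5 (rule 146): 010000000110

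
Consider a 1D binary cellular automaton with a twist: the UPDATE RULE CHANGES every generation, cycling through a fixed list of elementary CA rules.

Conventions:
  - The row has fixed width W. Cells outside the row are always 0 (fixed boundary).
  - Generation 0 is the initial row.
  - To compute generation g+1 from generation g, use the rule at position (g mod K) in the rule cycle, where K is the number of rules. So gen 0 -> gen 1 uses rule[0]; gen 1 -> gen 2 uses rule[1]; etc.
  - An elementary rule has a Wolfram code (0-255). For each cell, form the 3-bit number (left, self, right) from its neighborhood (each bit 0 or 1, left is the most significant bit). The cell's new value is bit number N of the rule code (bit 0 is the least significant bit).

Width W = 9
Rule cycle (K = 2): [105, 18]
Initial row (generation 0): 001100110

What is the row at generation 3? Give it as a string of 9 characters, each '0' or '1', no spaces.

Answer: 111011000

Derivation:
Gen 0: 001100110
Gen 1 (rule 105): 101100110
Gen 2 (rule 18): 000011001
Gen 3 (rule 105): 111011000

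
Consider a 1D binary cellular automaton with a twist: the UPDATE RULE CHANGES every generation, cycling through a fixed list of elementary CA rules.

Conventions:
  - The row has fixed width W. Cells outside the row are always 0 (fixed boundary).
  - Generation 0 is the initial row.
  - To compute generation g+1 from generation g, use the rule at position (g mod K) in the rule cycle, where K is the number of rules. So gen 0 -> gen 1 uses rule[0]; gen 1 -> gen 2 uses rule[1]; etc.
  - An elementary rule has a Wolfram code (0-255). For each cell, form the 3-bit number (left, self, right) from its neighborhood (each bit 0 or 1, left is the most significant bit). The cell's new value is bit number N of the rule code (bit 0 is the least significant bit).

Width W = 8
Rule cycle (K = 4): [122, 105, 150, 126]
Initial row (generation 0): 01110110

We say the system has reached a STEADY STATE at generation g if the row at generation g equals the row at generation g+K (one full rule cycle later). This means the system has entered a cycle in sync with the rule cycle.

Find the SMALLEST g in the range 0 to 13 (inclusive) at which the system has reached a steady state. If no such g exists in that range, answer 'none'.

Gen 0: 01110110
Gen 1 (rule 122): 11011111
Gen 2 (rule 105): 11110001
Gen 3 (rule 150): 01101011
Gen 4 (rule 126): 11111111
Gen 5 (rule 122): 10000001
Gen 6 (rule 105): 00111100
Gen 7 (rule 150): 01011010
Gen 8 (rule 126): 11111111
Gen 9 (rule 122): 10000001
Gen 10 (rule 105): 00111100
Gen 11 (rule 150): 01011010
Gen 12 (rule 126): 11111111
Gen 13 (rule 122): 10000001
Gen 14 (rule 105): 00111100
Gen 15 (rule 150): 01011010
Gen 16 (rule 126): 11111111
Gen 17 (rule 122): 10000001

Answer: 4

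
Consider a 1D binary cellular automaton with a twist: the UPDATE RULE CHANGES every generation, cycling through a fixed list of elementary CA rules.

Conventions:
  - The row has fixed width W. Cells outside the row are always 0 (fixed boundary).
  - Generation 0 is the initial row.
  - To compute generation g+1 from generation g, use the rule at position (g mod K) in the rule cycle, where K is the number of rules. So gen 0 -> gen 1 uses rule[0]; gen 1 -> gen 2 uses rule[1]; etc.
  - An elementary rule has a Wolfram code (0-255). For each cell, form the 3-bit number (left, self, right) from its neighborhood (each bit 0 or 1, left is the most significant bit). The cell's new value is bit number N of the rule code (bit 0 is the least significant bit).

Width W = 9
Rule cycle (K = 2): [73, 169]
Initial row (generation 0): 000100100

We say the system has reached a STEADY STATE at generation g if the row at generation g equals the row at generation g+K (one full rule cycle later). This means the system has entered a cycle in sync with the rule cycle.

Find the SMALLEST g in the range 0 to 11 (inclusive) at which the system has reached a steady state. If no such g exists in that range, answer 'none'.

Gen 0: 000100100
Gen 1 (rule 73): 110000001
Gen 2 (rule 169): 100111100
Gen 3 (rule 73): 000100101
Gen 4 (rule 169): 110000010
Gen 5 (rule 73): 110111000
Gen 6 (rule 169): 101110011
Gen 7 (rule 73): 001010011
Gen 8 (rule 169): 100100010
Gen 9 (rule 73): 000001000
Gen 10 (rule 169): 111100011
Gen 11 (rule 73): 100101011
Gen 12 (rule 169): 000010110
Gen 13 (rule 73): 111000110

Answer: none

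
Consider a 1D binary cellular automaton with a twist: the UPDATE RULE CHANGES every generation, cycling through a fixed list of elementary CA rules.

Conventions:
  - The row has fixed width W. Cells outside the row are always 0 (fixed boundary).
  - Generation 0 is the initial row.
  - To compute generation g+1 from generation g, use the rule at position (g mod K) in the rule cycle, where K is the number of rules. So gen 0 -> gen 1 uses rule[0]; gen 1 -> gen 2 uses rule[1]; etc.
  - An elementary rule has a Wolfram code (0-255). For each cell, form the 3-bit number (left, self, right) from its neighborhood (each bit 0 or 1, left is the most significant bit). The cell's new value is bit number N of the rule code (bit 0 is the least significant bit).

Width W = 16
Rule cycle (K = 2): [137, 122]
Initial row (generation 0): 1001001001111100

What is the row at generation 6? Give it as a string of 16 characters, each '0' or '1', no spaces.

Gen 0: 1001001001111100
Gen 1 (rule 137): 0000000001111001
Gen 2 (rule 122): 0000000011001110
Gen 3 (rule 137): 1111111010001100
Gen 4 (rule 122): 1000001101011110
Gen 5 (rule 137): 0011101000011100
Gen 6 (rule 122): 0110110100110110

Answer: 0110110100110110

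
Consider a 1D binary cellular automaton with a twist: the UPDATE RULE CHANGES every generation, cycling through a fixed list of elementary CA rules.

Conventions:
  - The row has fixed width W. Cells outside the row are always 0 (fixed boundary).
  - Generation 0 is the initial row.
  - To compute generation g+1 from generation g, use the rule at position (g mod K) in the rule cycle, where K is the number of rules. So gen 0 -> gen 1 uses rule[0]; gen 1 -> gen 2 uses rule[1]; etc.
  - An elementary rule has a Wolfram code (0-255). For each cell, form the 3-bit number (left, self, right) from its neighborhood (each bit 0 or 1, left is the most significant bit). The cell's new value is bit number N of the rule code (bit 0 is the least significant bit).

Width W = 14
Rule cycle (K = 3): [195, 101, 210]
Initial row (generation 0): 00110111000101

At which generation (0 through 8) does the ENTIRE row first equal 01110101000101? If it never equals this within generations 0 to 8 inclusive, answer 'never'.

Answer: never

Derivation:
Gen 0: 00110111000101
Gen 1 (rule 195): 11010011011000
Gen 2 (rule 101): 01110001101011
Gen 3 (rule 210): 10111010100001
Gen 4 (rule 195): 00011000001110
Gen 5 (rule 101): 11001011100010
Gen 6 (rule 210): 01110001110101
Gen 7 (rule 195): 10110110110000
Gen 8 (rule 101): 11011011010111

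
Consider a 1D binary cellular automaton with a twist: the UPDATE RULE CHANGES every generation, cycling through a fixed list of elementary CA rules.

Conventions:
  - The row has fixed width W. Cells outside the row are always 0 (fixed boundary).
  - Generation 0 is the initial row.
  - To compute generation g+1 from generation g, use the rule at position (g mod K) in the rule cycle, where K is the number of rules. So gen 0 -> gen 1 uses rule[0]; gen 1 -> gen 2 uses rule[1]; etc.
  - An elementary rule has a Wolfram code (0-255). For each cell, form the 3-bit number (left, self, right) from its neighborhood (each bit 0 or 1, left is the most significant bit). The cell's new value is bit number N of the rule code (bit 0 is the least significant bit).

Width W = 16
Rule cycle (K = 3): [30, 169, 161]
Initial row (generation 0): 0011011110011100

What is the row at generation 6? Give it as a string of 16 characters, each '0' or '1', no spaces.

Answer: 0100100101000000

Derivation:
Gen 0: 0011011110011100
Gen 1 (rule 30): 0110010001110010
Gen 2 (rule 169): 0100000101100000
Gen 3 (rule 161): 0001110010001111
Gen 4 (rule 30): 0011001111011000
Gen 5 (rule 169): 1010001110110011
Gen 6 (rule 161): 0100100101000000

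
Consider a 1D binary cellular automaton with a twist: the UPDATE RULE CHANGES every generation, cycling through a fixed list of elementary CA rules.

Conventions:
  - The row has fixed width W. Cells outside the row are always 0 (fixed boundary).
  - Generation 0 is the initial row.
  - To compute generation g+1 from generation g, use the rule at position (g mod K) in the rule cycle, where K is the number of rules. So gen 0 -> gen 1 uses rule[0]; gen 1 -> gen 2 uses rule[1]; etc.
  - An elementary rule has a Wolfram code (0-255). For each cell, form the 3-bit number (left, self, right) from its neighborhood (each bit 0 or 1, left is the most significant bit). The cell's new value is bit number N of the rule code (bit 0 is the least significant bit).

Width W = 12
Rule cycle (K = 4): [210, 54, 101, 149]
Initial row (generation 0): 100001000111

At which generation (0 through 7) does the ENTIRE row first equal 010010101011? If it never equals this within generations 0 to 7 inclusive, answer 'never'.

Gen 0: 100001000111
Gen 1 (rule 210): 010010101011
Gen 2 (rule 54): 111111111100
Gen 3 (rule 101): 000000000101
Gen 4 (rule 149): 111111110101
Gen 5 (rule 210): 011111110000
Gen 6 (rule 54): 100000001000
Gen 7 (rule 101): 101111101011

Answer: 1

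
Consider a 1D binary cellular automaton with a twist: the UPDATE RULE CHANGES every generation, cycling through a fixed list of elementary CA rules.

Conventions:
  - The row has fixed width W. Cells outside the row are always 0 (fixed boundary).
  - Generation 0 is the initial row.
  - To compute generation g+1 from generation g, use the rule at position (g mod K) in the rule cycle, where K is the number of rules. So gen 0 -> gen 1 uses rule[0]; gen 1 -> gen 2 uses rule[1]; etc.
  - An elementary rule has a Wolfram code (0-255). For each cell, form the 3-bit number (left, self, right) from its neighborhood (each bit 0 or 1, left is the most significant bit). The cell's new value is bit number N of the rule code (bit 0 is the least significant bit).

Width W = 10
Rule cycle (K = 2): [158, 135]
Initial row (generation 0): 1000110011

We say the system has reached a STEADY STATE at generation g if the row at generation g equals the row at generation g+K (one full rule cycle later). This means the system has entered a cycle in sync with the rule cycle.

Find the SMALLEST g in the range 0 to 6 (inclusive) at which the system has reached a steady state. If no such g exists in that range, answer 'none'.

Answer: none

Derivation:
Gen 0: 1000110011
Gen 1 (rule 158): 1101101110
Gen 2 (rule 135): 0000000100
Gen 3 (rule 158): 0000001110
Gen 4 (rule 135): 1111110100
Gen 5 (rule 158): 1111100110
Gen 6 (rule 135): 0111001000
Gen 7 (rule 158): 1110111100
Gen 8 (rule 135): 0100011001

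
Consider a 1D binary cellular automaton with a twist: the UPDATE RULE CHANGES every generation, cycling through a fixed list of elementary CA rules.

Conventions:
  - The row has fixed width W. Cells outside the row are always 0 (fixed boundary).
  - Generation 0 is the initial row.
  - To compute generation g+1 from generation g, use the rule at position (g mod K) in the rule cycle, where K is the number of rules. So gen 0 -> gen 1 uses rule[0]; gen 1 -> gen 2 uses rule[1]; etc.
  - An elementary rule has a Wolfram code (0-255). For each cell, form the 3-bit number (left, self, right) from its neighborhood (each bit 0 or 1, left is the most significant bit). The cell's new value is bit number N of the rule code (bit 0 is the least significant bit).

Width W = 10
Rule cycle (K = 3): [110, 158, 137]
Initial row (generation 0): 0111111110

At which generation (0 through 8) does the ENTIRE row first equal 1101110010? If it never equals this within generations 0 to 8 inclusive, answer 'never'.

Gen 0: 0111111110
Gen 1 (rule 110): 1100000010
Gen 2 (rule 158): 1010000111
Gen 3 (rule 137): 0000110110
Gen 4 (rule 110): 0001111110
Gen 5 (rule 158): 0011111101
Gen 6 (rule 137): 1011111000
Gen 7 (rule 110): 1110001000
Gen 8 (rule 158): 1101011100

Answer: never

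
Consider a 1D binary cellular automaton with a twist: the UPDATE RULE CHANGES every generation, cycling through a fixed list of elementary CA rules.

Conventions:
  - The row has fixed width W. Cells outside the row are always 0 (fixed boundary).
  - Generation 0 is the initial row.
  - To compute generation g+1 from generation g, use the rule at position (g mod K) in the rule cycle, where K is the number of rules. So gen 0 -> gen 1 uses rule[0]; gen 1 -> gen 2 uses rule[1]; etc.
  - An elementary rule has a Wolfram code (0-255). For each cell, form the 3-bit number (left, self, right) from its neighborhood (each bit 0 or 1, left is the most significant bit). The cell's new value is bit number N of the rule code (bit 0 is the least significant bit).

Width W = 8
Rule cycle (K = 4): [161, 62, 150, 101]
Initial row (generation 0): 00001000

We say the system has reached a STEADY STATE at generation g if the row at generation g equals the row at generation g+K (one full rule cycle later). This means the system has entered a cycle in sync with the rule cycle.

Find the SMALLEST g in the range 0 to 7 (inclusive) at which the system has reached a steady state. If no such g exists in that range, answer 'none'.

Answer: 7

Derivation:
Gen 0: 00001000
Gen 1 (rule 161): 11100011
Gen 2 (rule 62): 10010110
Gen 3 (rule 150): 11110001
Gen 4 (rule 101): 00010101
Gen 5 (rule 161): 11001010
Gen 6 (rule 62): 10111111
Gen 7 (rule 150): 10011110
Gen 8 (rule 101): 10000010
Gen 9 (rule 161): 00111000
Gen 10 (rule 62): 01100100
Gen 11 (rule 150): 10011110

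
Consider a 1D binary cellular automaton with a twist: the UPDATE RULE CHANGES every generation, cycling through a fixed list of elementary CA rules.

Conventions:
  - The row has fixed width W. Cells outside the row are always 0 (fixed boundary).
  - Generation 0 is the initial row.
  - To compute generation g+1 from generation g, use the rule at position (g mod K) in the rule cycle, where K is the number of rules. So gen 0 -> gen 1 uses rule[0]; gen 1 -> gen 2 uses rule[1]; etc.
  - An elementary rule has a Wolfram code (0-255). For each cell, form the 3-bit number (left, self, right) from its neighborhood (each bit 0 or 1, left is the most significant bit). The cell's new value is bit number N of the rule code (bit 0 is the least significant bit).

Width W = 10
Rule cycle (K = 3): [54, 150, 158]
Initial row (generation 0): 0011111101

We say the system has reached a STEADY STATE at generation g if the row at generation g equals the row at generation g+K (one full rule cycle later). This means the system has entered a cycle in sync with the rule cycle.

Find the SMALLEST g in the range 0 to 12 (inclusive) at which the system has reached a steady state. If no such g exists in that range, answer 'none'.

Gen 0: 0011111101
Gen 1 (rule 54): 0100000011
Gen 2 (rule 150): 1110000100
Gen 3 (rule 158): 1101001110
Gen 4 (rule 54): 0011110001
Gen 5 (rule 150): 0101101011
Gen 6 (rule 158): 1101001010
Gen 7 (rule 54): 0011111111
Gen 8 (rule 150): 0101111110
Gen 9 (rule 158): 1101111101
Gen 10 (rule 54): 0010000011
Gen 11 (rule 150): 0111000100
Gen 12 (rule 158): 1110101110
Gen 13 (rule 54): 0001110001
Gen 14 (rule 150): 0010101011
Gen 15 (rule 158): 0110101010

Answer: none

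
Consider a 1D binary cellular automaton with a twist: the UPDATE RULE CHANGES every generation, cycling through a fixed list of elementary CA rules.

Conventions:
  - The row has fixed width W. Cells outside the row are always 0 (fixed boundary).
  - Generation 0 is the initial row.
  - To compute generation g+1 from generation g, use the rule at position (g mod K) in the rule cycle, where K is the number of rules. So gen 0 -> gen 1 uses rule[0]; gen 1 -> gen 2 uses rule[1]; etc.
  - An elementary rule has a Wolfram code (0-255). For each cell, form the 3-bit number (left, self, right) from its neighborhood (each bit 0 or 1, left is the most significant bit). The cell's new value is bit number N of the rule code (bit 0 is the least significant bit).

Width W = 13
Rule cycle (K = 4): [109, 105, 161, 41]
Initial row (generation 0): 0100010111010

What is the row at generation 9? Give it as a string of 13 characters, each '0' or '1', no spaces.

Gen 0: 0100010111010
Gen 1 (rule 109): 0101011101110
Gen 2 (rule 105): 0010110111010
Gen 3 (rule 161): 1001001010100
Gen 4 (rule 41): 0000000101001
Gen 5 (rule 109): 1111110111001
Gen 6 (rule 105): 1000011101000
Gen 7 (rule 161): 0011001010011
Gen 8 (rule 41): 1010000100010
Gen 9 (rule 109): 1110110101010

Answer: 1110110101010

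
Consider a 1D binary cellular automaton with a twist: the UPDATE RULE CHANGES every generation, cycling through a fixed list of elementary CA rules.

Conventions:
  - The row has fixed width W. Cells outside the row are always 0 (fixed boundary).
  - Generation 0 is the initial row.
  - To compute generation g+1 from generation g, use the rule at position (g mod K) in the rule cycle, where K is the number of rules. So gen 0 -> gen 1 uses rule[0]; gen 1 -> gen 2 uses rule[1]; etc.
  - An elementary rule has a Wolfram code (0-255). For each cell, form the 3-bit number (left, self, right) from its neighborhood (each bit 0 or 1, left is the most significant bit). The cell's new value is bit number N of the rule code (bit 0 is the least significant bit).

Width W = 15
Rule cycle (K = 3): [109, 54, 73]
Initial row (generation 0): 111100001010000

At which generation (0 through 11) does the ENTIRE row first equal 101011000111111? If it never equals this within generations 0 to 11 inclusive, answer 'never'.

Gen 0: 111100001010000
Gen 1 (rule 109): 100101101110111
Gen 2 (rule 54): 111110010001000
Gen 3 (rule 73): 100010000100011
Gen 4 (rule 109): 101010110101011
Gen 5 (rule 54): 111111001111100
Gen 6 (rule 73): 100001001000101
Gen 7 (rule 109): 101101001010111
Gen 8 (rule 54): 110011111111000
Gen 9 (rule 73): 110010000001011
Gen 10 (rule 109): 110010111101111
Gen 11 (rule 54): 001111000010000

Answer: never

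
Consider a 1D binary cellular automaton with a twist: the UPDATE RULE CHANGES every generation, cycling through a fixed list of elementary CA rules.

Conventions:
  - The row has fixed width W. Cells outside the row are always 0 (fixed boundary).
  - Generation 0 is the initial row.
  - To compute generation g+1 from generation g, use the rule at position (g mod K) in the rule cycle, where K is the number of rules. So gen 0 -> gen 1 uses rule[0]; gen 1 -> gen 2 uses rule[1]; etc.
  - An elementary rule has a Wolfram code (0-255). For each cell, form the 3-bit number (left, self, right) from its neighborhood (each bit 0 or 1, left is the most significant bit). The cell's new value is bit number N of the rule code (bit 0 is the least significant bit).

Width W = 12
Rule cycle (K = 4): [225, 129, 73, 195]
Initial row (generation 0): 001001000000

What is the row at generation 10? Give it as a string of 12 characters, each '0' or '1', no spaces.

Gen 0: 001001000000
Gen 1 (rule 225): 100000011111
Gen 2 (rule 129): 001111001110
Gen 3 (rule 73): 101001001010
Gen 4 (rule 195): 000010010000
Gen 5 (rule 225): 111000000111
Gen 6 (rule 129): 010011110010
Gen 7 (rule 73): 000010010000
Gen 8 (rule 195): 111100100111
Gen 9 (rule 225): 011100000011
Gen 10 (rule 129): 001001111000

Answer: 001001111000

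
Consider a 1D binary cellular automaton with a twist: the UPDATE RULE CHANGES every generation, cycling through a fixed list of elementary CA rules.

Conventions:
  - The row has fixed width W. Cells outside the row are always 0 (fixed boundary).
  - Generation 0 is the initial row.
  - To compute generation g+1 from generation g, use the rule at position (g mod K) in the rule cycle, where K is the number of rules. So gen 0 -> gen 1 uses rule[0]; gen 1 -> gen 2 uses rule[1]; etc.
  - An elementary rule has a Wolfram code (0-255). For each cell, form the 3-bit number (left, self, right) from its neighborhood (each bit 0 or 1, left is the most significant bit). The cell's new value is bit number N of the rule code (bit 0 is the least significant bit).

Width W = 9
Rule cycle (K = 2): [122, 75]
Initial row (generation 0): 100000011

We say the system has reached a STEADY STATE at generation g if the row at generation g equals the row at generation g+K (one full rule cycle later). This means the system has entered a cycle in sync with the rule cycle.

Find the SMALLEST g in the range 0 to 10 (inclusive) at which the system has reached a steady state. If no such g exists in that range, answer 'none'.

Gen 0: 100000011
Gen 1 (rule 122): 010000111
Gen 2 (rule 75): 100111101
Gen 3 (rule 122): 011100110
Gen 4 (rule 75): 110101110
Gen 5 (rule 122): 111011011
Gen 6 (rule 75): 101011011
Gen 7 (rule 122): 010111111
Gen 8 (rule 75): 100100001
Gen 9 (rule 122): 011010010
Gen 10 (rule 75): 111000100
Gen 11 (rule 122): 101101010
Gen 12 (rule 75): 001100000

Answer: none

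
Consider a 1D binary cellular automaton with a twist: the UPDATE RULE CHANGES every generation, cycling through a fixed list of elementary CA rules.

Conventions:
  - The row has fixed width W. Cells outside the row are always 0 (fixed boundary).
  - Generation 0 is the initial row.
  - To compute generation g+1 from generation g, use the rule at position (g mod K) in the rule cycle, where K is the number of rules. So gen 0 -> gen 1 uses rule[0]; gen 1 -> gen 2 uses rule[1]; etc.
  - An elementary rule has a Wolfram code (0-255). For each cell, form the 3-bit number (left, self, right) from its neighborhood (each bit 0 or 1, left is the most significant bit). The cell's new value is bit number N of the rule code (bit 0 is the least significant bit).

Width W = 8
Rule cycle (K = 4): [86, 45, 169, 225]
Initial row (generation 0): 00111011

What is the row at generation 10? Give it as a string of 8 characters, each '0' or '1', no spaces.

Answer: 10110100

Derivation:
Gen 0: 00111011
Gen 1 (rule 86): 01001001
Gen 2 (rule 45): 01001001
Gen 3 (rule 169): 00000000
Gen 4 (rule 225): 11111111
Gen 5 (rule 86): 00000001
Gen 6 (rule 45): 11111101
Gen 7 (rule 169): 11111010
Gen 8 (rule 225): 01111100
Gen 9 (rule 86): 10000110
Gen 10 (rule 45): 10110100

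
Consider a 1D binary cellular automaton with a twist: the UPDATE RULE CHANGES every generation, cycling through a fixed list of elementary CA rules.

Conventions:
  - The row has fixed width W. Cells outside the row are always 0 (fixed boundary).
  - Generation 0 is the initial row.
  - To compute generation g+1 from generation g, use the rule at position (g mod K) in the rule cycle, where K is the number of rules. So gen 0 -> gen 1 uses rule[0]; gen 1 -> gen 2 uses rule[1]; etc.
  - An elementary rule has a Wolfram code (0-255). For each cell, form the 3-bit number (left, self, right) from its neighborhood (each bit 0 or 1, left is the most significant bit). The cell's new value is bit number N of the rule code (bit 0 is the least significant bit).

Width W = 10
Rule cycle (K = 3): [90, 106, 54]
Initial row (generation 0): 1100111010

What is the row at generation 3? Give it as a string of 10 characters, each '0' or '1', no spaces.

Answer: 1101001111

Derivation:
Gen 0: 1100111010
Gen 1 (rule 90): 1111101001
Gen 2 (rule 106): 1000110010
Gen 3 (rule 54): 1101001111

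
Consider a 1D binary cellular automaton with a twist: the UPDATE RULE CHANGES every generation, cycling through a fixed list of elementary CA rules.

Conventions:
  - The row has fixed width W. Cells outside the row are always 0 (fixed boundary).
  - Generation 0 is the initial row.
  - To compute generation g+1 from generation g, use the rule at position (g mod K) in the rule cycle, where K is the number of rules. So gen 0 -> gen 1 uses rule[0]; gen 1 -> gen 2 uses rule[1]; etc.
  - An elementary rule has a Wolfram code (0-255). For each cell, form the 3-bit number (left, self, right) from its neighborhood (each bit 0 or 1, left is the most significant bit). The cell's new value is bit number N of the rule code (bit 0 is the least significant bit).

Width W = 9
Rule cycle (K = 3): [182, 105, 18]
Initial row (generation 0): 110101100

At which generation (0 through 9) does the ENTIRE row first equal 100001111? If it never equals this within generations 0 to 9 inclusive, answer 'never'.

Answer: never

Derivation:
Gen 0: 110101100
Gen 1 (rule 182): 001110010
Gen 2 (rule 105): 101010000
Gen 3 (rule 18): 000001000
Gen 4 (rule 182): 000011100
Gen 5 (rule 105): 111010101
Gen 6 (rule 18): 000000000
Gen 7 (rule 182): 000000000
Gen 8 (rule 105): 111111111
Gen 9 (rule 18): 000000000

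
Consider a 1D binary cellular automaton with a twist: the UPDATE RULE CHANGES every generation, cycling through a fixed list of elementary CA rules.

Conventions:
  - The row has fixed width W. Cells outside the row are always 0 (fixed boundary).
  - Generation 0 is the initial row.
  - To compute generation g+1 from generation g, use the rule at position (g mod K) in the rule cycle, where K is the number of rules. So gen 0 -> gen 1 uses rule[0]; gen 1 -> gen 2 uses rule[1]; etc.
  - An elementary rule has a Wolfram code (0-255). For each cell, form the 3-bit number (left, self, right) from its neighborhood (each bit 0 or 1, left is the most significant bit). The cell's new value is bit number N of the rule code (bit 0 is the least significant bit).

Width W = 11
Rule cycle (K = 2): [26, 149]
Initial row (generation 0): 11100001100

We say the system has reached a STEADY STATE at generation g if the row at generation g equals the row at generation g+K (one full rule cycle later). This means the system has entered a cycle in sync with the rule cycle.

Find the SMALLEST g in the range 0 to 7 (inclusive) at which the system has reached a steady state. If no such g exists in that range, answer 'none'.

Answer: 7

Derivation:
Gen 0: 11100001100
Gen 1 (rule 26): 10010011010
Gen 2 (rule 149): 11011000011
Gen 3 (rule 26): 10010100110
Gen 4 (rule 149): 11010110001
Gen 5 (rule 26): 10000101010
Gen 6 (rule 149): 11110101011
Gen 7 (rule 26): 10000000010
Gen 8 (rule 149): 11111111011
Gen 9 (rule 26): 10000000010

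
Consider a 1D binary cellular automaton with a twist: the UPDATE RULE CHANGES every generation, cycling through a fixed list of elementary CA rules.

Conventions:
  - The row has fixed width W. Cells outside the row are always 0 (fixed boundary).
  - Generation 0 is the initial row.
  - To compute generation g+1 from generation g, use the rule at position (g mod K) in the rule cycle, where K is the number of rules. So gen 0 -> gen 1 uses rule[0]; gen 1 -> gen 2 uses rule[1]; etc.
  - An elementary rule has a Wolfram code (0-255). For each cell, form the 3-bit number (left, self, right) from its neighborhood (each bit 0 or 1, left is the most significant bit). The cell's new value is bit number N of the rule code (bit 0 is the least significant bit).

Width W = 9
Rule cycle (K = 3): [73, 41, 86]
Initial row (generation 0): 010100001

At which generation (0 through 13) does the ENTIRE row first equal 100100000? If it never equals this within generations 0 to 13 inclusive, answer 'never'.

Gen 0: 010100001
Gen 1 (rule 73): 000001100
Gen 2 (rule 41): 111101001
Gen 3 (rule 86): 000101111
Gen 4 (rule 73): 110001001
Gen 5 (rule 41): 100100000
Gen 6 (rule 86): 111110000
Gen 7 (rule 73): 100010111
Gen 8 (rule 41): 001001100
Gen 9 (rule 86): 011110110
Gen 10 (rule 73): 010010110
Gen 11 (rule 41): 000001100
Gen 12 (rule 86): 000010110
Gen 13 (rule 73): 111000110

Answer: 5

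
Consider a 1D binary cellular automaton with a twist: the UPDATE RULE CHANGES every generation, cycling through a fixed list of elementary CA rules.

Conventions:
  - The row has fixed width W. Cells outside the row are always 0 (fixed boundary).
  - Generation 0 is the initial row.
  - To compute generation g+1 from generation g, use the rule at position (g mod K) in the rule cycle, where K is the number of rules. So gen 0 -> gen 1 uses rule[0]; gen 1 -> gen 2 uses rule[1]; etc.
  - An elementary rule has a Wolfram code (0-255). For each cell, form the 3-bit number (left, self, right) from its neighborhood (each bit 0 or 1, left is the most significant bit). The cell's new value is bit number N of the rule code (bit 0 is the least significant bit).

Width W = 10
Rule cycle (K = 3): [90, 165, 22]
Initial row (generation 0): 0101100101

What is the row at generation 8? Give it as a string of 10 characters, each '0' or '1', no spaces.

Gen 0: 0101100101
Gen 1 (rule 90): 1001111000
Gen 2 (rule 165): 1000110011
Gen 3 (rule 22): 1101001100
Gen 4 (rule 90): 1100111110
Gen 5 (rule 165): 0000011100
Gen 6 (rule 22): 0000100010
Gen 7 (rule 90): 0001010101
Gen 8 (rule 165): 1101111111

Answer: 1101111111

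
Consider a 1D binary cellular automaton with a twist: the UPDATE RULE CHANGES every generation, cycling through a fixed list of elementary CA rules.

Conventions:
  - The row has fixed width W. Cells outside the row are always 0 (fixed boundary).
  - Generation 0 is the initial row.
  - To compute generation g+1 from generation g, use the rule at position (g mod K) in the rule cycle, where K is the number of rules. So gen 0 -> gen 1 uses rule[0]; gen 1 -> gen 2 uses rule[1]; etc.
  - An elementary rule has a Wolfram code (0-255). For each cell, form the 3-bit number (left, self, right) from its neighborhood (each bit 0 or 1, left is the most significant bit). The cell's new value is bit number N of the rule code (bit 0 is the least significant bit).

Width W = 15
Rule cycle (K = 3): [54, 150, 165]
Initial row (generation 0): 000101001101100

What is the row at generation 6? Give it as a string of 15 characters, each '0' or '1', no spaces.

Gen 0: 000101001101100
Gen 1 (rule 54): 001111110010010
Gen 2 (rule 150): 010111101111111
Gen 3 (rule 165): 011011010111110
Gen 4 (rule 54): 100100111000001
Gen 5 (rule 150): 111111010100011
Gen 6 (rule 165): 011110111101000

Answer: 011110111101000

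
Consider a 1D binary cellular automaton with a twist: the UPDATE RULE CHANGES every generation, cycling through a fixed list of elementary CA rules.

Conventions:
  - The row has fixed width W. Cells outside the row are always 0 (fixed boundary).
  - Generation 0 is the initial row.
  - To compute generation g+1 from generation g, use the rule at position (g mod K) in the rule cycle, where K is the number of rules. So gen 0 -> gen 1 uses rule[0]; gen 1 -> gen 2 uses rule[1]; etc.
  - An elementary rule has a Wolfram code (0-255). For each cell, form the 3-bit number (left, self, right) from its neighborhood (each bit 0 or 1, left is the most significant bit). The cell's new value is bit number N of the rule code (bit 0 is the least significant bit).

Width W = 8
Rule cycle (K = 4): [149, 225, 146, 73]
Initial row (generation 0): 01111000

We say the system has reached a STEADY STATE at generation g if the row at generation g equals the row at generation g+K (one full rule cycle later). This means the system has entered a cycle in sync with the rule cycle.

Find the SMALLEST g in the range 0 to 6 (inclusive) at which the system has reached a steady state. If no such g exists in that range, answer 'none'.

Gen 0: 01111000
Gen 1 (rule 149): 00110111
Gen 2 (rule 225): 10011011
Gen 3 (rule 146): 01100000
Gen 4 (rule 73): 01101111
Gen 5 (rule 149): 00000110
Gen 6 (rule 225): 11110010
Gen 7 (rule 146): 01101101
Gen 8 (rule 73): 01101100
Gen 9 (rule 149): 00000011
Gen 10 (rule 225): 11111001

Answer: none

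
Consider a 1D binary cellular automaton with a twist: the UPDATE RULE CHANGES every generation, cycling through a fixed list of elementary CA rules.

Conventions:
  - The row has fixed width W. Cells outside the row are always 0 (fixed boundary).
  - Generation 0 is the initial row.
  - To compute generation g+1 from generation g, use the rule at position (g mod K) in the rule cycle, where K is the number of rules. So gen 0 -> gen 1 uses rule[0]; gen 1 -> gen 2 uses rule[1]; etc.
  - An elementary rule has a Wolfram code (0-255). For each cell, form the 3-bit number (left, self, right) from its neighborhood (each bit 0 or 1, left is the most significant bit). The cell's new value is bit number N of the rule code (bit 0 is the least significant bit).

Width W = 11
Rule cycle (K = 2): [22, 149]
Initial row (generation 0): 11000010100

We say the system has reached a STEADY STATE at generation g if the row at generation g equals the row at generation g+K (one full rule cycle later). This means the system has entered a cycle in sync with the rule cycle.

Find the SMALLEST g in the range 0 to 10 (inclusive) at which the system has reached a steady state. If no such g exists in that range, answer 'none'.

Gen 0: 11000010100
Gen 1 (rule 22): 00100110110
Gen 2 (rule 149): 10110000001
Gen 3 (rule 22): 10001000011
Gen 4 (rule 149): 11101111000
Gen 5 (rule 22): 00000000100
Gen 6 (rule 149): 11111110111
Gen 7 (rule 22): 00000000000
Gen 8 (rule 149): 11111111111
Gen 9 (rule 22): 00000000000
Gen 10 (rule 149): 11111111111
Gen 11 (rule 22): 00000000000
Gen 12 (rule 149): 11111111111

Answer: 7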